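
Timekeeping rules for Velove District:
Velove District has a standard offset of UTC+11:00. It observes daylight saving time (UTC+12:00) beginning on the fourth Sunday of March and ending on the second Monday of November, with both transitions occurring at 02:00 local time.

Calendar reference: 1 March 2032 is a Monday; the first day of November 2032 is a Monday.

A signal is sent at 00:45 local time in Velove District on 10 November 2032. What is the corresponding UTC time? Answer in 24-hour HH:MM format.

13:45

1 March 2032 is a Monday, so the first Sunday is March 7 and the fourth is March 28.
1 November 2032 is a Monday, so the first Monday is November 1 and the second is November 8.
10 November 2032 is outside the daylight-saving period (28 March – 8 November), so Velove District is on standard time, UTC+11:00.
00:45 local − 11h = 13:45 UTC (rolling into the previous day, 9 November 2032).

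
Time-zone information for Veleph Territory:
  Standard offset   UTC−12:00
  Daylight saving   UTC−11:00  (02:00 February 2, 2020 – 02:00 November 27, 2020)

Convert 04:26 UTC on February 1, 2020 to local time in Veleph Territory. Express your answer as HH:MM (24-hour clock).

At the standard offset (UTC−12:00), 04:26 UTC − 12h = 16:26 Veleph Territory standard time (rolling into the previous day, 31 January 2020).
The standard-time date in Veleph Territory, January 31, 2020, is outside the daylight-saving period (2 February – 27 November), so Veleph Territory is on standard time, UTC−12:00.
04:26 UTC − 12h = 16:26 local (rolling into the previous day, 31 January 2020).

16:26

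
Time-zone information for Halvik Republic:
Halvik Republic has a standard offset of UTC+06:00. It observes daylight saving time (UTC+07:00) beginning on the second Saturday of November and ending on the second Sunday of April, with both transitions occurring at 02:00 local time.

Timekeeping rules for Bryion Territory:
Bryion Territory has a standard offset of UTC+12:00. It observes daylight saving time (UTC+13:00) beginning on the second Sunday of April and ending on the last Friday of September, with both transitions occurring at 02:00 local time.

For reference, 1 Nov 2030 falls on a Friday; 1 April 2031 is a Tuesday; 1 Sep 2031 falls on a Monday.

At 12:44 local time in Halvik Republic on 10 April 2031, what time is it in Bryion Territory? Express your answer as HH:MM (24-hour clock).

17:44

1 November 2030 is a Friday, so the first Saturday is November 2 and the second is November 9.
1 April 2031 is a Tuesday, so the first Sunday is April 6 and the second is April 13.
10 April 2031 falls between 9 November 2030 and 13 April 2031, so daylight saving is in effect and Halvik Republic is at UTC+07:00.
12:44 Halvik Republic − 7h = 05:44 UTC.
1 April 2031 is a Tuesday, so the first Sunday is April 6 and the second is April 13.
1 September 2031 is a Monday, so Fridays fall on 5, 12, 19, 26; the last is September 26.
At the standard offset (UTC+12:00), 05:44 UTC + 12h = 17:44 Bryion Territory standard time.
The standard-time date in Bryion Territory, 10 April 2031, is outside the daylight-saving period (13 April – 26 September), so Bryion Territory is on standard time, UTC+12:00.
05:44 UTC + 12h = 17:44 Bryion Territory.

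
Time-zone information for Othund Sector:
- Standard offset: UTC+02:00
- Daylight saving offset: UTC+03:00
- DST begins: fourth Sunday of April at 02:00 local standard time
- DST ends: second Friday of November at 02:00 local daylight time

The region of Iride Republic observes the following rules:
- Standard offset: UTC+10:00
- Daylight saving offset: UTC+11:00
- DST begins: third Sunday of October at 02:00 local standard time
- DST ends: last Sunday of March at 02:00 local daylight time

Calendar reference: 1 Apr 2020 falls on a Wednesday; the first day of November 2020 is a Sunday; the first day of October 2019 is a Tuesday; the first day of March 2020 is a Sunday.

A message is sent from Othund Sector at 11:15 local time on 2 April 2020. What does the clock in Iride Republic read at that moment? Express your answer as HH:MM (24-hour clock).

19:15

1 April 2020 is a Wednesday, so the first Sunday is April 5 and the fourth is April 26.
1 November 2020 is a Sunday, so the first Friday is November 6 and the second is November 13.
2 April 2020 does not fall between 26 April and 13 November, so daylight saving is not in effect and Othund Sector is at UTC+02:00.
11:15 Othund Sector − 2h = 09:15 UTC.
1 October 2019 is a Tuesday, so the first Sunday is October 6 and the third is October 20.
1 March 2020 is a Sunday, so Sundays fall on 1, 8, 15, 22, 29; the last is March 29.
At the standard offset (UTC+10:00), 09:15 UTC + 10h = 19:15 Iride Republic standard time.
Daylight saving runs 20 October 2019 – 29 March 2020; the standard-time date in Iride Republic, 2 April 2020, is outside that window, so Iride Republic is on standard time at UTC+10:00.
09:15 UTC + 10h = 19:15 Iride Republic.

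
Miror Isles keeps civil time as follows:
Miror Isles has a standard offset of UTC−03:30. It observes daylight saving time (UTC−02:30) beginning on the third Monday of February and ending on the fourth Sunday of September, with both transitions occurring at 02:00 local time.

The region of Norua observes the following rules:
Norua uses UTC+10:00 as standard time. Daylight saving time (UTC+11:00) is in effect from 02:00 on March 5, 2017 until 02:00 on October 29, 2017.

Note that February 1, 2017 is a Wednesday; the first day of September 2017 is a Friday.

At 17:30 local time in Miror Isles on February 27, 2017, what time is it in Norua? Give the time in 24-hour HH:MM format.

06:00

1 February 2017 is a Wednesday, so the first Monday is February 6 and the third is February 20.
1 September 2017 is a Friday, so the first Sunday is September 3 and the fourth is September 24.
Daylight saving runs 20 February – 24 September; February 27, 2017 is inside that window, so Miror Isles is at UTC−02:30.
17:30 Miror Isles + 2h30m = 20:00 UTC.
At the standard offset (UTC+10:00), 20:00 UTC + 10h = 06:00 Norua standard time (rolling into the next day, 28 February 2017).
The standard-time date in Norua, February 28, 2017, is outside the daylight-saving period (5 March – 29 October), so Norua is on standard time, UTC+10:00.
20:00 UTC + 10h = 06:00 Norua (rolling into the next day, 28 February 2017).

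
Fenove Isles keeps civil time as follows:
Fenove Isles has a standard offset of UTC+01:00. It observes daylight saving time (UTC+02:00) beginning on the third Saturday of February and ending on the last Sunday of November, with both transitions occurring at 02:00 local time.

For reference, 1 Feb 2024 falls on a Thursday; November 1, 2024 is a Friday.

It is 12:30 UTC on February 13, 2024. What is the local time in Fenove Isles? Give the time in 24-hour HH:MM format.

13:30

1 February 2024 is a Thursday, so the first Saturday is February 3 and the third is February 17.
1 November 2024 is a Friday, so Sundays fall on 3, 10, 17, 24; the last is November 24.
At the standard offset (UTC+01:00), 12:30 UTC + 1h = 13:30 Fenove Isles standard time.
The standard-time date in Fenove Isles, February 13, 2024, does not fall between 17 February and 24 November, so daylight saving is not in effect and Fenove Isles is at UTC+01:00.
12:30 UTC + 1h = 13:30 local.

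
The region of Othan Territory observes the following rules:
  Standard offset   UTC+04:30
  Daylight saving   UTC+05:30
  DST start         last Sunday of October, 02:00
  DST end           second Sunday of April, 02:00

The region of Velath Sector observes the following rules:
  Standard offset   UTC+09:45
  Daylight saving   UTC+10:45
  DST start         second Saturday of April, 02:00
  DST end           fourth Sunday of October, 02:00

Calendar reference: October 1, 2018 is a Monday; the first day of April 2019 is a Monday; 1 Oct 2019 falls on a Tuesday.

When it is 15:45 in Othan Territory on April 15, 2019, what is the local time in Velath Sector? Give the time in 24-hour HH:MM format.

22:00

1 October 2018 is a Monday, so Sundays fall on 7, 14, 21, 28; the last is October 28.
1 April 2019 is a Monday, so the first Sunday is April 7 and the second is April 14.
April 15, 2019 does not fall between 28 October 2018 and 14 April 2019, so daylight saving is not in effect and Othan Territory is at UTC+04:30.
15:45 Othan Territory − 4h30m = 11:15 UTC.
1 April 2019 is a Monday, so the first Saturday is April 6 and the second is April 13.
1 October 2019 is a Tuesday, so the first Sunday is October 6 and the fourth is October 27.
At the standard offset (UTC+09:45), 11:15 UTC + 9h45m = 21:00 Velath Sector standard time.
The standard-time date in Velath Sector, April 15, 2019, falls between 13 April and 27 October, so daylight saving is in effect and Velath Sector is at UTC+10:45.
11:15 UTC + 10h45m = 22:00 Velath Sector.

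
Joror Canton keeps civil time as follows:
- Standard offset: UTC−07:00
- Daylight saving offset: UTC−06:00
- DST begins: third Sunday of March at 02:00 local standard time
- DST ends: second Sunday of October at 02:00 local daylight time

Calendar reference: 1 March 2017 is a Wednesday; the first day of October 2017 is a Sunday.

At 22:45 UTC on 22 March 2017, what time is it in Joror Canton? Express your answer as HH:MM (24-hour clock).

1 March 2017 is a Wednesday, so the first Sunday is March 5 and the third is March 19.
1 October 2017 is a Sunday, so the first Sunday is October 1 and the second is October 8.
At the standard offset (UTC−07:00), 22:45 UTC − 7h = 15:45 Joror Canton standard time.
The standard-time date in Joror Canton, 22 March 2017, lies within the daylight-saving period (19 March – 8 October), so Joror Canton is on daylight time, UTC−06:00.
22:45 UTC − 6h = 16:45 local.

16:45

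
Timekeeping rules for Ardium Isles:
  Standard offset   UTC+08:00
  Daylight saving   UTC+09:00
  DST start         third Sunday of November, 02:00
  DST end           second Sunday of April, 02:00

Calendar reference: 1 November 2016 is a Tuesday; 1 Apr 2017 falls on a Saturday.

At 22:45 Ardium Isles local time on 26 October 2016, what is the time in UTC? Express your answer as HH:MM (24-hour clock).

1 November 2016 is a Tuesday, so the first Sunday is November 6 and the third is November 20.
1 April 2017 is a Saturday, so the first Sunday is April 2 and the second is April 9.
Daylight saving runs 20 November 2016 – 9 April 2017; 26 October 2016 is outside that window, so Ardium Isles is on standard time at UTC+08:00.
22:45 local − 8h = 14:45 UTC.

14:45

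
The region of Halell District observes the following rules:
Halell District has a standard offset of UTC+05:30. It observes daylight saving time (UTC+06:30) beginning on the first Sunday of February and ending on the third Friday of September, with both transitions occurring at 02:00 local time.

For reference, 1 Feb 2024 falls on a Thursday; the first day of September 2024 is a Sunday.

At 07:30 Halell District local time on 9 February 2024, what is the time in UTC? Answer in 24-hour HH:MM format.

01:00

1 February 2024 is a Thursday, so the first Sunday is February 4.
1 September 2024 is a Sunday, so the first Friday is September 6 and the third is September 20.
9 February 2024 falls between 4 February and 20 September, so daylight saving is in effect and Halell District is at UTC+06:30.
07:30 local − 6h30m = 01:00 UTC.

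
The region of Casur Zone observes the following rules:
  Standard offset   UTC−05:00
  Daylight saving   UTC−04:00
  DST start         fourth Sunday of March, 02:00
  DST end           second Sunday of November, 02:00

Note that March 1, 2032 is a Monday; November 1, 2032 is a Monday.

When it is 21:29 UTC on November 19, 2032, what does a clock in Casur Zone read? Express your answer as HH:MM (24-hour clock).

1 March 2032 is a Monday, so the first Sunday is March 7 and the fourth is March 28.
1 November 2032 is a Monday, so the first Sunday is November 7 and the second is November 14.
At the standard offset (UTC−05:00), 21:29 UTC − 5h = 16:29 Casur Zone standard time.
The standard-time date in Casur Zone, November 19, 2032, is outside the daylight-saving period (28 March – 14 November), so Casur Zone is on standard time, UTC−05:00.
21:29 UTC − 5h = 16:29 local.

16:29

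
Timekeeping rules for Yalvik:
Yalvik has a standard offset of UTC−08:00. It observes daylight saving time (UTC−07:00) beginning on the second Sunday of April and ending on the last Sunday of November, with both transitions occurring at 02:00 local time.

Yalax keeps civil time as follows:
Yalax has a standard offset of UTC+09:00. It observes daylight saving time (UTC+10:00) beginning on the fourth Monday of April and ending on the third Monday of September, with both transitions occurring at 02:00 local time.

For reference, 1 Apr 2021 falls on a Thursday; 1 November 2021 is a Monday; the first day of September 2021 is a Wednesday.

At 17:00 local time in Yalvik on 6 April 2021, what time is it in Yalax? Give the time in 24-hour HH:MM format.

10:00

1 April 2021 is a Thursday, so the first Sunday is April 4 and the second is April 11.
1 November 2021 is a Monday, so Sundays fall on 7, 14, 21, 28; the last is November 28.
6 April 2021 does not fall between 11 April and 28 November, so daylight saving is not in effect and Yalvik is at UTC−08:00.
17:00 Yalvik + 8h = 01:00 UTC (rolling into the next day, 7 April 2021).
1 April 2021 is a Thursday, so the first Monday is April 5 and the fourth is April 26.
1 September 2021 is a Wednesday, so the first Monday is September 6 and the third is September 20.
At the standard offset (UTC+09:00), 01:00 UTC + 9h = 10:00 Yalax standard time.
The standard-time date in Yalax, 7 April 2021, is outside the daylight-saving period (26 April – 20 September), so Yalax is on standard time, UTC+09:00.
01:00 UTC + 9h = 10:00 Yalax.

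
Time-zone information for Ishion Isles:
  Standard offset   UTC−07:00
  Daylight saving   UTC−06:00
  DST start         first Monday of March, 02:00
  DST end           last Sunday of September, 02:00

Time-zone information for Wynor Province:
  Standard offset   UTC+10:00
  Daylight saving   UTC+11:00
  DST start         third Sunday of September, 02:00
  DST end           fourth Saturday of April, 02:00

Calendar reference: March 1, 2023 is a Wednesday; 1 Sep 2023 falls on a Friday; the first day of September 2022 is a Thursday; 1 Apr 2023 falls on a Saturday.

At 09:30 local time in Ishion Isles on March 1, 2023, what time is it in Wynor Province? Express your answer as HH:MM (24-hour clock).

1 March 2023 is a Wednesday, so the first Monday is March 6.
1 September 2023 is a Friday, so Sundays fall on 3, 10, 17, 24; the last is September 24.
March 1, 2023 is outside the daylight-saving period (6 March – 24 September), so Ishion Isles is on standard time, UTC−07:00.
09:30 Ishion Isles + 7h = 16:30 UTC.
1 September 2022 is a Thursday, so the first Sunday is September 4 and the third is September 18.
1 April 2023 is a Saturday, so the first Saturday is April 1 and the fourth is April 22.
At the standard offset (UTC+10:00), 16:30 UTC + 10h = 02:30 Wynor Province standard time (rolling into the next day, 2 March 2023).
The standard-time date in Wynor Province, March 2, 2023, lies within the daylight-saving period (18 September 2022 – 22 April 2023), so Wynor Province is on daylight time, UTC+11:00.
16:30 UTC + 11h = 03:30 Wynor Province (rolling into the next day, 2 March 2023).

03:30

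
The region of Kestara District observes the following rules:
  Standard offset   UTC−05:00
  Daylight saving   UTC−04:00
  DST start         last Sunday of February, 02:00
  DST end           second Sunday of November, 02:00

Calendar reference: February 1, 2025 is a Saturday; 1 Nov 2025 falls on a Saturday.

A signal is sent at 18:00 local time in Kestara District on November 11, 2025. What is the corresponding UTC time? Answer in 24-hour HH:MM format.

1 February 2025 is a Saturday, so Sundays fall on 2, 9, 16, 23; the last is February 23.
1 November 2025 is a Saturday, so the first Sunday is November 2 and the second is November 9.
November 11, 2025 does not fall between 23 February and 9 November, so daylight saving is not in effect and Kestara District is at UTC−05:00.
18:00 local + 5h = 23:00 UTC.

23:00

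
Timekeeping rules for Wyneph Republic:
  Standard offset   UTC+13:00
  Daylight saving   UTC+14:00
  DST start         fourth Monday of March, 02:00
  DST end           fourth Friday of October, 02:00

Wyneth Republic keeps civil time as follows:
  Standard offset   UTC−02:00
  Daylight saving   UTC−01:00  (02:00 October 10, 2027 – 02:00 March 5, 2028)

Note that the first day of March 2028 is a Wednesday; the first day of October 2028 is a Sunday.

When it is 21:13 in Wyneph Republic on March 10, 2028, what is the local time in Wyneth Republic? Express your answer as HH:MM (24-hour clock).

1 March 2028 is a Wednesday, so the first Monday is March 6 and the fourth is March 27.
1 October 2028 is a Sunday, so the first Friday is October 6 and the fourth is October 27.
March 10, 2028 does not fall between 27 March and 27 October, so daylight saving is not in effect and Wyneph Republic is at UTC+13:00.
21:13 Wyneph Republic − 13h = 08:13 UTC.
At the standard offset (UTC−02:00), 08:13 UTC − 2h = 06:13 Wyneth Republic standard time.
The standard-time date in Wyneth Republic, March 10, 2028, does not fall between 10 October 2027 and 5 March 2028, so daylight saving is not in effect and Wyneth Republic is at UTC−02:00.
08:13 UTC − 2h = 06:13 Wyneth Republic.

06:13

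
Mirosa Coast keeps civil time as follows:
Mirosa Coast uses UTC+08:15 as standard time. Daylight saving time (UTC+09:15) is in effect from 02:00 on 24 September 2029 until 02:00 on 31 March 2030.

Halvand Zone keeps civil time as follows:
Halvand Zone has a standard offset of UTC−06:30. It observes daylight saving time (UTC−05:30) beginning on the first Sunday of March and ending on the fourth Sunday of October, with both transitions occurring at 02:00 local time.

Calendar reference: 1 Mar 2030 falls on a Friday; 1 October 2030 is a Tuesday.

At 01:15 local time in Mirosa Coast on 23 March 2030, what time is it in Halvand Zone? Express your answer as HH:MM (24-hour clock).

23 March 2030 lies within the daylight-saving period (24 September 2029 – 31 March 2030), so Mirosa Coast is on daylight time, UTC+09:15.
01:15 Mirosa Coast − 9h15m = 16:00 UTC (rolling into the previous day, 22 March 2030).
1 March 2030 is a Friday, so the first Sunday is March 3.
1 October 2030 is a Tuesday, so the first Sunday is October 6 and the fourth is October 27.
At the standard offset (UTC−06:30), 16:00 UTC − 6h30m = 09:30 Halvand Zone standard time.
Daylight saving runs 3 March – 27 October; the standard-time date in Halvand Zone, 22 March 2030, is inside that window, so Halvand Zone is at UTC−05:30.
16:00 UTC − 5h30m = 10:30 Halvand Zone.

10:30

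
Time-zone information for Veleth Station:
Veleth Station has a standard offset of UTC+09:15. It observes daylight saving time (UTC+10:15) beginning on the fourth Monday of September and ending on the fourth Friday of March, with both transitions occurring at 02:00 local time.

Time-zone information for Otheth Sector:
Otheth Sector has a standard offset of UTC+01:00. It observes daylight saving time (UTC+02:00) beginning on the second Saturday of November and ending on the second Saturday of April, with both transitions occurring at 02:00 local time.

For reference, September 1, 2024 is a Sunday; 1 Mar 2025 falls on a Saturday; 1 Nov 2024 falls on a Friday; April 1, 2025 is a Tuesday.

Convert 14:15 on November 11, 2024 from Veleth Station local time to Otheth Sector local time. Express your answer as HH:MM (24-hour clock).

06:00

1 September 2024 is a Sunday, so the first Monday is September 2 and the fourth is September 23.
1 March 2025 is a Saturday, so the first Friday is March 7 and the fourth is March 28.
November 11, 2024 falls between 23 September 2024 and 28 March 2025, so daylight saving is in effect and Veleth Station is at UTC+10:15.
14:15 Veleth Station − 10h15m = 04:00 UTC.
1 November 2024 is a Friday, so the first Saturday is November 2 and the second is November 9.
1 April 2025 is a Tuesday, so the first Saturday is April 5 and the second is April 12.
At the standard offset (UTC+01:00), 04:00 UTC + 1h = 05:00 Otheth Sector standard time.
Daylight saving runs 9 November 2024 – 12 April 2025; the standard-time date in Otheth Sector, November 11, 2024, is inside that window, so Otheth Sector is at UTC+02:00.
04:00 UTC + 2h = 06:00 Otheth Sector.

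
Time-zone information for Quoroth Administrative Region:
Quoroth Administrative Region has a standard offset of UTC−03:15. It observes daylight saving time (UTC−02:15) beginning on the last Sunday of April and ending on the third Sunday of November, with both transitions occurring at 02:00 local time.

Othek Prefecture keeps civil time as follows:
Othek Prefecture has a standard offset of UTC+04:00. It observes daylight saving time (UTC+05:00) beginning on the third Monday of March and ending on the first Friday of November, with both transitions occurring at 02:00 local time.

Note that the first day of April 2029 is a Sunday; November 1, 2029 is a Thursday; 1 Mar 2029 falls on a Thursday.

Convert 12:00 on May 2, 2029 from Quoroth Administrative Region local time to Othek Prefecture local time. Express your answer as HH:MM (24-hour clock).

1 April 2029 is a Sunday, so Sundays fall on 1, 8, 15, 22, 29; the last is April 29.
1 November 2029 is a Thursday, so the first Sunday is November 4 and the third is November 18.
May 2, 2029 falls between 29 April and 18 November, so daylight saving is in effect and Quoroth Administrative Region is at UTC−02:15.
12:00 Quoroth Administrative Region + 2h15m = 14:15 UTC.
1 March 2029 is a Thursday, so the first Monday is March 5 and the third is March 19.
1 November 2029 is a Thursday, so the first Friday is November 2.
At the standard offset (UTC+04:00), 14:15 UTC + 4h = 18:15 Othek Prefecture standard time.
The standard-time date in Othek Prefecture, May 2, 2029, lies within the daylight-saving period (19 March – 2 November), so Othek Prefecture is on daylight time, UTC+05:00.
14:15 UTC + 5h = 19:15 Othek Prefecture.

19:15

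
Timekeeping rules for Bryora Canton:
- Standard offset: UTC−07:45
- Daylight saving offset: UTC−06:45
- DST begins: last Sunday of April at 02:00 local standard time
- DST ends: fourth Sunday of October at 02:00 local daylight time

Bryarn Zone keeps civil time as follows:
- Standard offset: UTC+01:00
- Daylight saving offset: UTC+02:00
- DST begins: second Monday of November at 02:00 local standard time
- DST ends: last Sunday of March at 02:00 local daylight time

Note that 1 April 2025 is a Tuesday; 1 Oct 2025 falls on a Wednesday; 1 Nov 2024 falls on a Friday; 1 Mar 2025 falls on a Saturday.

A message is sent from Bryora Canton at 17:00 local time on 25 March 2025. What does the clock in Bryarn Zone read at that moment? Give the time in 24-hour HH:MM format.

02:45

1 April 2025 is a Tuesday, so Sundays fall on 6, 13, 20, 27; the last is April 27.
1 October 2025 is a Wednesday, so the first Sunday is October 5 and the fourth is October 26.
Daylight saving runs 27 April – 26 October; 25 March 2025 is outside that window, so Bryora Canton is on standard time at UTC−07:45.
17:00 Bryora Canton + 7h45m = 00:45 UTC (rolling into the next day, 26 March 2025).
1 November 2024 is a Friday, so the first Monday is November 4 and the second is November 11.
1 March 2025 is a Saturday, so Sundays fall on 2, 9, 16, 23, 30; the last is March 30.
At the standard offset (UTC+01:00), 00:45 UTC + 1h = 01:45 Bryarn Zone standard time.
Daylight saving runs 11 November 2024 – 30 March 2025; the standard-time date in Bryarn Zone, 26 March 2025, is inside that window, so Bryarn Zone is at UTC+02:00.
00:45 UTC + 2h = 02:45 Bryarn Zone.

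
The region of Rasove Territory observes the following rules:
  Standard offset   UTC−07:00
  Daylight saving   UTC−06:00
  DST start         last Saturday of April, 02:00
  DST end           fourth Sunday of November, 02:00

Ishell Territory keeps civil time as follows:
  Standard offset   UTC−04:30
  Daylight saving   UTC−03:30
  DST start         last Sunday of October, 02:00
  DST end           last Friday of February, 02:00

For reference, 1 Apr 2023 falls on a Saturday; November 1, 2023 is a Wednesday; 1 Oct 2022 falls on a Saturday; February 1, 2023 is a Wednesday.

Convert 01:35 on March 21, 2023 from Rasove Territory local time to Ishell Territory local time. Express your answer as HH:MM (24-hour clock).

04:05

1 April 2023 is a Saturday, so Saturdays fall on 1, 8, 15, 22, 29; the last is April 29.
1 November 2023 is a Wednesday, so the first Sunday is November 5 and the fourth is November 26.
Daylight saving runs 29 April – 26 November; March 21, 2023 is outside that window, so Rasove Territory is on standard time at UTC−07:00.
01:35 Rasove Territory + 7h = 08:35 UTC.
1 October 2022 is a Saturday, so Sundays fall on 2, 9, 16, 23, 30; the last is October 30.
1 February 2023 is a Wednesday, so Fridays fall on 3, 10, 17, 24; the last is February 24.
At the standard offset (UTC−04:30), 08:35 UTC − 4h30m = 04:05 Ishell Territory standard time.
Daylight saving runs 30 October 2022 – 24 February 2023; the standard-time date in Ishell Territory, March 21, 2023, is outside that window, so Ishell Territory is on standard time at UTC−04:30.
08:35 UTC − 4h30m = 04:05 Ishell Territory.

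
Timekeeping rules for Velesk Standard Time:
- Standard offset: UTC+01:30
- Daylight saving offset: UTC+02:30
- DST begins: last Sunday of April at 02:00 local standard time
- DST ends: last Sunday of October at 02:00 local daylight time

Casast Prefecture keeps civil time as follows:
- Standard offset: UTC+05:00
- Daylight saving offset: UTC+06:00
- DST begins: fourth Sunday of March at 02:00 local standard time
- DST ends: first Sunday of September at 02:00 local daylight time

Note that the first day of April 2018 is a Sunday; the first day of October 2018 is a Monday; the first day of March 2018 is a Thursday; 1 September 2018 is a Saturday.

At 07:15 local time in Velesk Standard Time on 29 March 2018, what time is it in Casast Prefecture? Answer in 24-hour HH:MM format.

11:45

1 April 2018 is a Sunday, so Sundays fall on 1, 8, 15, 22, 29; the last is April 29.
1 October 2018 is a Monday, so Sundays fall on 7, 14, 21, 28; the last is October 28.
Daylight saving runs 29 April – 28 October; 29 March 2018 is outside that window, so Velesk Standard Time is on standard time at UTC+01:30.
07:15 Velesk Standard Time − 1h30m = 05:45 UTC.
1 March 2018 is a Thursday, so the first Sunday is March 4 and the fourth is March 25.
1 September 2018 is a Saturday, so the first Sunday is September 2.
At the standard offset (UTC+05:00), 05:45 UTC + 5h = 10:45 Casast Prefecture standard time.
The standard-time date in Casast Prefecture, 29 March 2018, lies within the daylight-saving period (25 March – 2 September), so Casast Prefecture is on daylight time, UTC+06:00.
05:45 UTC + 6h = 11:45 Casast Prefecture.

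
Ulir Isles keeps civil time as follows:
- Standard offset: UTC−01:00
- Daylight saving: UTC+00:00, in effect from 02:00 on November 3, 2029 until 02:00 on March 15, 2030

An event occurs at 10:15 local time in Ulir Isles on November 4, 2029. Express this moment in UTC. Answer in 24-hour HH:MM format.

10:15

November 4, 2029 lies within the daylight-saving period (3 November 2029 – 15 March 2030), so Ulir Isles is on daylight time, UTC+00:00.
10:15 local − 0h = 10:15 UTC.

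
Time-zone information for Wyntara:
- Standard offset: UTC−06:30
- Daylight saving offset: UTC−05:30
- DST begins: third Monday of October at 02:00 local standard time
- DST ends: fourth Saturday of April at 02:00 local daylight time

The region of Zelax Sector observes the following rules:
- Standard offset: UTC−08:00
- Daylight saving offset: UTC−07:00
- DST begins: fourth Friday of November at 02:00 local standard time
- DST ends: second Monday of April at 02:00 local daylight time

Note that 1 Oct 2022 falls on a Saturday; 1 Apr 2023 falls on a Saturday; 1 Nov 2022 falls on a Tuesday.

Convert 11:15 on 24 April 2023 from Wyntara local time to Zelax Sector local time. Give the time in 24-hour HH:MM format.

1 October 2022 is a Saturday, so the first Monday is October 3 and the third is October 17.
1 April 2023 is a Saturday, so the first Saturday is April 1 and the fourth is April 22.
24 April 2023 does not fall between 17 October 2022 and 22 April 2023, so daylight saving is not in effect and Wyntara is at UTC−06:30.
11:15 Wyntara + 6h30m = 17:45 UTC.
1 November 2022 is a Tuesday, so the first Friday is November 4 and the fourth is November 25.
1 April 2023 is a Saturday, so the first Monday is April 3 and the second is April 10.
At the standard offset (UTC−08:00), 17:45 UTC − 8h = 09:45 Zelax Sector standard time.
The standard-time date in Zelax Sector, 24 April 2023, does not fall between 25 November 2022 and 10 April 2023, so daylight saving is not in effect and Zelax Sector is at UTC−08:00.
17:45 UTC − 8h = 09:45 Zelax Sector.

09:45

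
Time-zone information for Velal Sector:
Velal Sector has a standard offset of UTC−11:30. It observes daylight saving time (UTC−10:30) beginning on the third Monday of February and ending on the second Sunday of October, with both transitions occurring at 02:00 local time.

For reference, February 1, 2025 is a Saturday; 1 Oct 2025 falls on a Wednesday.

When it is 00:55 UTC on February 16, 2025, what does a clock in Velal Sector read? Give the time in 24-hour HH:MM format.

13:25

1 February 2025 is a Saturday, so the first Monday is February 3 and the third is February 17.
1 October 2025 is a Wednesday, so the first Sunday is October 5 and the second is October 12.
At the standard offset (UTC−11:30), 00:55 UTC − 11h30m = 13:25 Velal Sector standard time (rolling into the previous day, 15 February 2025).
Daylight saving runs 17 February – 12 October; the standard-time date in Velal Sector, February 15, 2025, is outside that window, so Velal Sector is on standard time at UTC−11:30.
00:55 UTC − 11h30m = 13:25 local (rolling into the previous day, 15 February 2025).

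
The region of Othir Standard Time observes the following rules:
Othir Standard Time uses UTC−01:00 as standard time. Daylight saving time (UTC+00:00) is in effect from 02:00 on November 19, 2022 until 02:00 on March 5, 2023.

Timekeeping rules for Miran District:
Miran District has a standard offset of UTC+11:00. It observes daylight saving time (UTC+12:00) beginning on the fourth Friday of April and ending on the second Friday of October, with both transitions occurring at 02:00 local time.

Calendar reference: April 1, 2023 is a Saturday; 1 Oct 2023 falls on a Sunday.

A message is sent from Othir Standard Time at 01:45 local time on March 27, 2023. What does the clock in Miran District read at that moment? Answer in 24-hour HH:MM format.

13:45

March 27, 2023 does not fall between 19 November 2022 and 5 March 2023, so daylight saving is not in effect and Othir Standard Time is at UTC−01:00.
01:45 Othir Standard Time + 1h = 02:45 UTC.
1 April 2023 is a Saturday, so the first Friday is April 7 and the fourth is April 28.
1 October 2023 is a Sunday, so the first Friday is October 6 and the second is October 13.
At the standard offset (UTC+11:00), 02:45 UTC + 11h = 13:45 Miran District standard time.
The standard-time date in Miran District, March 27, 2023, is outside the daylight-saving period (28 April – 13 October), so Miran District is on standard time, UTC+11:00.
02:45 UTC + 11h = 13:45 Miran District.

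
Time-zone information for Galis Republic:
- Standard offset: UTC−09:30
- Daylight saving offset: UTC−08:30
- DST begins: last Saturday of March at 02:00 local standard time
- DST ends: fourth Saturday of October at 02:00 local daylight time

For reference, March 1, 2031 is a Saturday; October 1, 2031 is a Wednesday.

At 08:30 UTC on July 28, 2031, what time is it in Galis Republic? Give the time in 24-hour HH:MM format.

1 March 2031 is a Saturday, so Saturdays fall on 1, 8, 15, 22, 29; the last is March 29.
1 October 2031 is a Wednesday, so the first Saturday is October 4 and the fourth is October 25.
At the standard offset (UTC−09:30), 08:30 UTC − 9h30m = 23:00 Galis Republic standard time (rolling into the previous day, 27 July 2031).
Daylight saving runs 29 March – 25 October; the standard-time date in Galis Republic, July 27, 2031, is inside that window, so Galis Republic is at UTC−08:30.
08:30 UTC − 8h30m = 00:00 local.

00:00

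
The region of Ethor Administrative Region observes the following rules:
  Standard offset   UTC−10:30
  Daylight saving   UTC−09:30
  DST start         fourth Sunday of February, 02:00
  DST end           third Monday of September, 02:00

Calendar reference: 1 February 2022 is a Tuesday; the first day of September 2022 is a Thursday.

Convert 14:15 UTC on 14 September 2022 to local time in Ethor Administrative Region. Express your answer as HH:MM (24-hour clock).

04:45

1 February 2022 is a Tuesday, so the first Sunday is February 6 and the fourth is February 27.
1 September 2022 is a Thursday, so the first Monday is September 5 and the third is September 19.
At the standard offset (UTC−10:30), 14:15 UTC − 10h30m = 03:45 Ethor Administrative Region standard time.
Daylight saving runs 27 February – 19 September; the standard-time date in Ethor Administrative Region, 14 September 2022, is inside that window, so Ethor Administrative Region is at UTC−09:30.
14:15 UTC − 9h30m = 04:45 local.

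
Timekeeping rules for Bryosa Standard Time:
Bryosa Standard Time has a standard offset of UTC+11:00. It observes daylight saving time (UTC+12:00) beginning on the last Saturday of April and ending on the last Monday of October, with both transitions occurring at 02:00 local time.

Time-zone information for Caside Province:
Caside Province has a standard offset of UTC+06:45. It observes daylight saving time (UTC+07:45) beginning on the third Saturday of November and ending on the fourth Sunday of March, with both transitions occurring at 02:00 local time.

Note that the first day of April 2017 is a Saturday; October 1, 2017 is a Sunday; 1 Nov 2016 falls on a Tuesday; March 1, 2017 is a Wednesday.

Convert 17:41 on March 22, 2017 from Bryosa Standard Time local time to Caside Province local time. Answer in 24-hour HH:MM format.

1 April 2017 is a Saturday, so Saturdays fall on 1, 8, 15, 22, 29; the last is April 29.
1 October 2017 is a Sunday, so Mondays fall on 2, 9, 16, 23, 30; the last is October 30.
March 22, 2017 does not fall between 29 April and 30 October, so daylight saving is not in effect and Bryosa Standard Time is at UTC+11:00.
17:41 Bryosa Standard Time − 11h = 06:41 UTC.
1 November 2016 is a Tuesday, so the first Saturday is November 5 and the third is November 19.
1 March 2017 is a Wednesday, so the first Sunday is March 5 and the fourth is March 26.
At the standard offset (UTC+06:45), 06:41 UTC + 6h45m = 13:26 Caside Province standard time.
Daylight saving runs 19 November 2016 – 26 March 2017; the standard-time date in Caside Province, March 22, 2017, is inside that window, so Caside Province is at UTC+07:45.
06:41 UTC + 7h45m = 14:26 Caside Province.

14:26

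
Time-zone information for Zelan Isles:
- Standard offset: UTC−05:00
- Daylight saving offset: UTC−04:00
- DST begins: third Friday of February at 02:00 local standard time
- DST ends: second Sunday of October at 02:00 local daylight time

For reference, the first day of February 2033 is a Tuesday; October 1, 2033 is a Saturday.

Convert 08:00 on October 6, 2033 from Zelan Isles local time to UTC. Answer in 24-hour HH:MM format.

12:00

1 February 2033 is a Tuesday, so the first Friday is February 4 and the third is February 18.
1 October 2033 is a Saturday, so the first Sunday is October 2 and the second is October 9.
October 6, 2033 falls between 18 February and 9 October, so daylight saving is in effect and Zelan Isles is at UTC−04:00.
08:00 local + 4h = 12:00 UTC.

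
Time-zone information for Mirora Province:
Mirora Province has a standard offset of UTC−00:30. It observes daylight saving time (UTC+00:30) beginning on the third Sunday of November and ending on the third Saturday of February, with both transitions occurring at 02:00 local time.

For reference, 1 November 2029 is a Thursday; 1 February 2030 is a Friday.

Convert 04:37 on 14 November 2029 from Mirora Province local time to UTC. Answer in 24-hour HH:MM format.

05:07

1 November 2029 is a Thursday, so the first Sunday is November 4 and the third is November 18.
1 February 2030 is a Friday, so the first Saturday is February 2 and the third is February 16.
14 November 2029 does not fall between 18 November 2029 and 16 February 2030, so daylight saving is not in effect and Mirora Province is at UTC−00:30.
04:37 local + 0h30m = 05:07 UTC.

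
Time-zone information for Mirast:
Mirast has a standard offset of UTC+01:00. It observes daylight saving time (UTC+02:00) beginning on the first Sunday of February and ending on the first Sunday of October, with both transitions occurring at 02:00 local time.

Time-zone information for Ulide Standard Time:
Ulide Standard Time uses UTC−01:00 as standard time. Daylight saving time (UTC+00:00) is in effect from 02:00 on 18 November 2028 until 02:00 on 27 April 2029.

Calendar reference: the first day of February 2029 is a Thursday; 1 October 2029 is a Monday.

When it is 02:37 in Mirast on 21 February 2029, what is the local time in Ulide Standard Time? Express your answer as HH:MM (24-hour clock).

1 February 2029 is a Thursday, so the first Sunday is February 4.
1 October 2029 is a Monday, so the first Sunday is October 7.
21 February 2029 falls between 4 February and 7 October, so daylight saving is in effect and Mirast is at UTC+02:00.
02:37 Mirast − 2h = 00:37 UTC.
At the standard offset (UTC−01:00), 00:37 UTC − 1h = 23:37 Ulide Standard Time standard time (rolling into the previous day, 20 February 2029).
Daylight saving runs 18 November 2028 – 27 April 2029; the standard-time date in Ulide Standard Time, 20 February 2029, is inside that window, so Ulide Standard Time is at UTC+00:00.
00:37 UTC + 0h = 00:37 Ulide Standard Time.

00:37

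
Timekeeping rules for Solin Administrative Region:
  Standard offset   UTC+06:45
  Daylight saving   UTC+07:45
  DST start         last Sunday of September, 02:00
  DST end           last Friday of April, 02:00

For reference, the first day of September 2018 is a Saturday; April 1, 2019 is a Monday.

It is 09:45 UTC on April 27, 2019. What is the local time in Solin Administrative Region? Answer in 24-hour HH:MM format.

1 September 2018 is a Saturday, so Sundays fall on 2, 9, 16, 23, 30; the last is September 30.
1 April 2019 is a Monday, so Fridays fall on 5, 12, 19, 26; the last is April 26.
At the standard offset (UTC+06:45), 09:45 UTC + 6h45m = 16:30 Solin Administrative Region standard time.
The standard-time date in Solin Administrative Region, April 27, 2019, does not fall between 30 September 2018 and 26 April 2019, so daylight saving is not in effect and Solin Administrative Region is at UTC+06:45.
09:45 UTC + 6h45m = 16:30 local.

16:30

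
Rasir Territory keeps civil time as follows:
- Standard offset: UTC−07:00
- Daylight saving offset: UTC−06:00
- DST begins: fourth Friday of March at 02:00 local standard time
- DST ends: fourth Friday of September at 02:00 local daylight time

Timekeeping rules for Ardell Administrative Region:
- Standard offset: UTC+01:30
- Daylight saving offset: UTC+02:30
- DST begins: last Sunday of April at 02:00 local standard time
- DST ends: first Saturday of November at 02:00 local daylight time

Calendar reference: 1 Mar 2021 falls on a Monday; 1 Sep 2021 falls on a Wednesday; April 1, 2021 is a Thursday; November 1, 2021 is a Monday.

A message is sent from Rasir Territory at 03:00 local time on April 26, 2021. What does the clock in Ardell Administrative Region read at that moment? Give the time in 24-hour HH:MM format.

11:30

1 March 2021 is a Monday, so the first Friday is March 5 and the fourth is March 26.
1 September 2021 is a Wednesday, so the first Friday is September 3 and the fourth is September 24.
April 26, 2021 falls between 26 March and 24 September, so daylight saving is in effect and Rasir Territory is at UTC−06:00.
03:00 Rasir Territory + 6h = 09:00 UTC.
1 April 2021 is a Thursday, so Sundays fall on 4, 11, 18, 25; the last is April 25.
1 November 2021 is a Monday, so the first Saturday is November 6.
At the standard offset (UTC+01:30), 09:00 UTC + 1h30m = 10:30 Ardell Administrative Region standard time.
Daylight saving runs 25 April – 6 November; the standard-time date in Ardell Administrative Region, April 26, 2021, is inside that window, so Ardell Administrative Region is at UTC+02:30.
09:00 UTC + 2h30m = 11:30 Ardell Administrative Region.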